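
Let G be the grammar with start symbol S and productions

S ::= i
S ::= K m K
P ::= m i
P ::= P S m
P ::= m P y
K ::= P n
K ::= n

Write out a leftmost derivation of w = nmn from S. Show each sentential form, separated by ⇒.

S ⇒ KmK   [S ::= K m K]
KmK ⇒ nmK   [K ::= n]
nmK ⇒ nmn   [K ::= n]

S⇒KmK⇒nmK⇒nmn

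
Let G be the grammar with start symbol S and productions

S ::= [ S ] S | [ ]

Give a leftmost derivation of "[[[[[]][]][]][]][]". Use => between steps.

S => [S]S => [[S]S]S => [[[S]S]S]S => [[[[S]S]S]S]S => [[[[[]]S]S]S]S => [[[[[]][]]S]S]S => [[[[[]][]][]]S]S => [[[[[]][]][]][]]S => [[[[[]][]][]][]][]

S => [S]S   [S ::= [ S ] S]
[S]S => [[S]S]S   [S ::= [ S ] S]
[[S]S]S => [[[S]S]S]S   [S ::= [ S ] S]
[[[S]S]S]S => [[[[S]S]S]S]S   [S ::= [ S ] S]
[[[[S]S]S]S]S => [[[[[]]S]S]S]S   [S ::= [ ]]
[[[[[]]S]S]S]S => [[[[[]][]]S]S]S   [S ::= [ ]]
[[[[[]][]]S]S]S => [[[[[]][]][]]S]S   [S ::= [ ]]
[[[[[]][]][]]S]S => [[[[[]][]][]][]]S   [S ::= [ ]]
[[[[[]][]][]][]]S => [[[[[]][]][]][]][]   [S ::= [ ]]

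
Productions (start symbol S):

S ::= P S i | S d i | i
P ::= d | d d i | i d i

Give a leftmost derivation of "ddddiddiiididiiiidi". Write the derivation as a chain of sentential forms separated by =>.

S => Sdi => PSidi => dSidi => dPSiidi => ddSiidi => ddPSiiidi => ddddiSiiidi => ddddiSdiiiidi => ddddiSdidiiiidi => ddddiPSididiiiidi => ddddiddiSididiiiidi => ddddiddiiididiiiidi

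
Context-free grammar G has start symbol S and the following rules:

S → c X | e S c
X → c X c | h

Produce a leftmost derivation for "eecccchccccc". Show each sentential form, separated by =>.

S => eSc   [S → e S c]
eSc => eeScc   [S → e S c]
eeScc => eecXcc   [S → c X]
eecXcc => eeccXccc   [X → c X c]
eeccXccc => eecccXcccc   [X → c X c]
eecccXcccc => eeccccXccccc   [X → c X c]
eeccccXccccc => eecccchccccc   [X → h]

S=>eSc=>eeScc=>eecXcc=>eeccXccc=>eecccXcccc=>eeccccXccccc=>eecccchccccc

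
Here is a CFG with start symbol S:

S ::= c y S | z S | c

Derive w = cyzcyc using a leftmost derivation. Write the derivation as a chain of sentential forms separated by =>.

S=>cyS=>cyzS=>cyzcyS=>cyzcyc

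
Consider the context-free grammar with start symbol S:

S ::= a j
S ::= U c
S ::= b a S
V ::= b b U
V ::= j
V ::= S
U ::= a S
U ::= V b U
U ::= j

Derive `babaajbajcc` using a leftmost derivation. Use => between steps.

S => baS => babaS => babaUc => babaVbUc => babaSbUc => babaajbUc => babaajbaSc => babaajbaUcc => babaajbajcc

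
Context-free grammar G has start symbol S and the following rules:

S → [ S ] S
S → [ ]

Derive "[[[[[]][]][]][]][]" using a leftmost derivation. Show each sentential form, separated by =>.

S => [S]S   [S → [ S ] S]
[S]S => [[S]S]S   [S → [ S ] S]
[[S]S]S => [[[S]S]S]S   [S → [ S ] S]
[[[S]S]S]S => [[[[S]S]S]S]S   [S → [ S ] S]
[[[[S]S]S]S]S => [[[[[]]S]S]S]S   [S → [ ]]
[[[[[]]S]S]S]S => [[[[[]][]]S]S]S   [S → [ ]]
[[[[[]][]]S]S]S => [[[[[]][]][]]S]S   [S → [ ]]
[[[[[]][]][]]S]S => [[[[[]][]][]][]]S   [S → [ ]]
[[[[[]][]][]][]]S => [[[[[]][]][]][]][]   [S → [ ]]

S => [S]S => [[S]S]S => [[[S]S]S]S => [[[[S]S]S]S]S => [[[[[]]S]S]S]S => [[[[[]][]]S]S]S => [[[[[]][]][]]S]S => [[[[[]][]][]][]]S => [[[[[]][]][]][]][]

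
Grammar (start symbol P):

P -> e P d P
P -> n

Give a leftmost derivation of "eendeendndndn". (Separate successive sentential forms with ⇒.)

P ⇒ ePdP ⇒ eePdPdP ⇒ eendPdP ⇒ eendePdPdP ⇒ eendeePdPdPdP ⇒ eendeendPdPdP ⇒ eendeendndPdP ⇒ eendeendndndP ⇒ eendeendndndn

P ⇒ ePdP   [P -> e P d P]
ePdP ⇒ eePdPdP   [P -> e P d P]
eePdPdP ⇒ eendPdP   [P -> n]
eendPdP ⇒ eendePdPdP   [P -> e P d P]
eendePdPdP ⇒ eendeePdPdPdP   [P -> e P d P]
eendeePdPdPdP ⇒ eendeendPdPdP   [P -> n]
eendeendPdPdP ⇒ eendeendndPdP   [P -> n]
eendeendndPdP ⇒ eendeendndndP   [P -> n]
eendeendndndP ⇒ eendeendndndn   [P -> n]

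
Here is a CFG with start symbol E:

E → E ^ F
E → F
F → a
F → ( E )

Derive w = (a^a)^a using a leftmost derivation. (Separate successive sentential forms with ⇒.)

E ⇒ E^F   [E → E ^ F]
E^F ⇒ F^F   [E → F]
F^F ⇒ (E)^F   [F → ( E )]
(E)^F ⇒ (E^F)^F   [E → E ^ F]
(E^F)^F ⇒ (F^F)^F   [E → F]
(F^F)^F ⇒ (a^F)^F   [F → a]
(a^F)^F ⇒ (a^a)^F   [F → a]
(a^a)^F ⇒ (a^a)^a   [F → a]

E ⇒ E^F ⇒ F^F ⇒ (E)^F ⇒ (E^F)^F ⇒ (F^F)^F ⇒ (a^F)^F ⇒ (a^a)^F ⇒ (a^a)^a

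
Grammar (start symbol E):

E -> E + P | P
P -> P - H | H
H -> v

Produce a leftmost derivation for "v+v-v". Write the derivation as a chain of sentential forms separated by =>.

E => E+P   [E -> E + P]
E+P => P+P   [E -> P]
P+P => H+P   [P -> H]
H+P => v+P   [H -> v]
v+P => v+P-H   [P -> P - H]
v+P-H => v+H-H   [P -> H]
v+H-H => v+v-H   [H -> v]
v+v-H => v+v-v   [H -> v]

E => E+P => P+P => H+P => v+P => v+P-H => v+H-H => v+v-H => v+v-v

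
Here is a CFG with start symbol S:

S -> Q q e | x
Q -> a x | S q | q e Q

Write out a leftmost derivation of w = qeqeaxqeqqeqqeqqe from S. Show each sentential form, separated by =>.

S => Qqe   [S -> Q q e]
Qqe => Sqqe   [Q -> S q]
Sqqe => Qqeqqe   [S -> Q q e]
Qqeqqe => qeQqeqqe   [Q -> q e Q]
qeQqeqqe => qeSqqeqqe   [Q -> S q]
qeSqqeqqe => qeQqeqqeqqe   [S -> Q q e]
qeQqeqqeqqe => qeqeQqeqqeqqe   [Q -> q e Q]
qeqeQqeqqeqqe => qeqeSqqeqqeqqe   [Q -> S q]
qeqeSqqeqqeqqe => qeqeQqeqqeqqeqqe   [S -> Q q e]
qeqeQqeqqeqqeqqe => qeqeaxqeqqeqqeqqe   [Q -> a x]

S=>Qqe=>Sqqe=>Qqeqqe=>qeQqeqqe=>qeSqqeqqe=>qeQqeqqeqqe=>qeqeQqeqqeqqe=>qeqeSqqeqqeqqe=>qeqeQqeqqeqqeqqe=>qeqeaxqeqqeqqeqqe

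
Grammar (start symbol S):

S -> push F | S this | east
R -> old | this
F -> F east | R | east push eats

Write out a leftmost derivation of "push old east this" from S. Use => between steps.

S => S this => push F this => push F east this => push R east this => push old east this

S => S this   [S -> S this]
S this => push F this   [S -> push F]
push F this => push F east this   [F -> F east]
push F east this => push R east this   [F -> R]
push R east this => push old east this   [R -> old]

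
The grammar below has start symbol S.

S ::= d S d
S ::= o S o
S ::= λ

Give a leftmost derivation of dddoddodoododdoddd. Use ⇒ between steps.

S⇒dSd⇒ddSdd⇒dddSddd⇒dddoSoddd⇒dddodSdoddd⇒dddoddSddoddd⇒dddoddoSoddoddd⇒dddoddodSdoddoddd⇒dddoddodoSododdoddd⇒dddoddodoododdoddd

S ⇒ dSd   [S ::= d S d]
dSd ⇒ ddSdd   [S ::= d S d]
ddSdd ⇒ dddSddd   [S ::= d S d]
dddSddd ⇒ dddoSoddd   [S ::= o S o]
dddoSoddd ⇒ dddodSdoddd   [S ::= d S d]
dddodSdoddd ⇒ dddoddSddoddd   [S ::= d S d]
dddoddSddoddd ⇒ dddoddoSoddoddd   [S ::= o S o]
dddoddoSoddoddd ⇒ dddoddodSdoddoddd   [S ::= d S d]
dddoddodSdoddoddd ⇒ dddoddodoSododdoddd   [S ::= o S o]
dddoddodoSododdoddd ⇒ dddoddodoododdoddd   [S ::= λ]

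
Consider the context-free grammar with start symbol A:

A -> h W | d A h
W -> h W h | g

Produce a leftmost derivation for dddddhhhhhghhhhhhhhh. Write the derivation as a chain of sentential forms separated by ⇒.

A ⇒ dAh   [A -> d A h]
dAh ⇒ ddAhh   [A -> d A h]
ddAhh ⇒ dddAhhh   [A -> d A h]
dddAhhh ⇒ ddddAhhhh   [A -> d A h]
ddddAhhhh ⇒ dddddAhhhhh   [A -> d A h]
dddddAhhhhh ⇒ dddddhWhhhhh   [A -> h W]
dddddhWhhhhh ⇒ dddddhhWhhhhhh   [W -> h W h]
dddddhhWhhhhhh ⇒ dddddhhhWhhhhhhh   [W -> h W h]
dddddhhhWhhhhhhh ⇒ dddddhhhhWhhhhhhhh   [W -> h W h]
dddddhhhhWhhhhhhhh ⇒ dddddhhhhhWhhhhhhhhh   [W -> h W h]
dddddhhhhhWhhhhhhhhh ⇒ dddddhhhhhghhhhhhhhh   [W -> g]

A ⇒ dAh ⇒ ddAhh ⇒ dddAhhh ⇒ ddddAhhhh ⇒ dddddAhhhhh ⇒ dddddhWhhhhh ⇒ dddddhhWhhhhhh ⇒ dddddhhhWhhhhhhh ⇒ dddddhhhhWhhhhhhhh ⇒ dddddhhhhhWhhhhhhhhh ⇒ dddddhhhhhghhhhhhhhh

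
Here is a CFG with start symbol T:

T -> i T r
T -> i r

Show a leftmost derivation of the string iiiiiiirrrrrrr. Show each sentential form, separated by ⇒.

T⇒iTr⇒iiTrr⇒iiiTrrr⇒iiiiTrrrr⇒iiiiiTrrrrr⇒iiiiiiTrrrrrr⇒iiiiiiirrrrrrr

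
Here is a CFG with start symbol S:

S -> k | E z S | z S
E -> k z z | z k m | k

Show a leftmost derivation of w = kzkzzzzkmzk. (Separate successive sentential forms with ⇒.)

S ⇒ EzS   [S -> E z S]
EzS ⇒ kzS   [E -> k]
kzS ⇒ kzEzS   [S -> E z S]
kzEzS ⇒ kzkzS   [E -> k]
kzkzS ⇒ kzkzzS   [S -> z S]
kzkzzS ⇒ kzkzzzS   [S -> z S]
kzkzzzS ⇒ kzkzzzEzS   [S -> E z S]
kzkzzzEzS ⇒ kzkzzzzkmzS   [E -> z k m]
kzkzzzzkmzS ⇒ kzkzzzzkmzk   [S -> k]

S ⇒ EzS ⇒ kzS ⇒ kzEzS ⇒ kzkzS ⇒ kzkzzS ⇒ kzkzzzS ⇒ kzkzzzEzS ⇒ kzkzzzzkmzS ⇒ kzkzzzzkmzk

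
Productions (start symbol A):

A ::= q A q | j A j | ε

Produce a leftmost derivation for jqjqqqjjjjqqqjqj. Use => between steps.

A => jAj   [A ::= j A j]
jAj => jqAqj   [A ::= q A q]
jqAqj => jqjAjqj   [A ::= j A j]
jqjAjqj => jqjqAqjqj   [A ::= q A q]
jqjqAqjqj => jqjqqAqqjqj   [A ::= q A q]
jqjqqAqqjqj => jqjqqqAqqqjqj   [A ::= q A q]
jqjqqqAqqqjqj => jqjqqqjAjqqqjqj   [A ::= j A j]
jqjqqqjAjqqqjqj => jqjqqqjjAjjqqqjqj   [A ::= j A j]
jqjqqqjjAjjqqqjqj => jqjqqqjjjjqqqjqj   [A ::= ε]

A => jAj => jqAqj => jqjAjqj => jqjqAqjqj => jqjqqAqqjqj => jqjqqqAqqqjqj => jqjqqqjAjqqqjqj => jqjqqqjjAjjqqqjqj => jqjqqqjjjjqqqjqj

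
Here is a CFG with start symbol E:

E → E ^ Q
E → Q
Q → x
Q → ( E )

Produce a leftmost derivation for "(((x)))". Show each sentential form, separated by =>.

E => Q => (E) => (Q) => ((E)) => ((Q)) => (((E))) => (((Q))) => (((x)))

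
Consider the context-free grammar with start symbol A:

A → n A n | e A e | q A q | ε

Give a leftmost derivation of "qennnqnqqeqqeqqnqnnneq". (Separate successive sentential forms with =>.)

A=>qAq=>qeAeq=>qenAneq=>qennAnneq=>qennnAnnneq=>qennnqAqnnneq=>qennnqnAnqnnneq=>qennnqnqAqnqnnneq=>qennnqnqqAqqnqnnneq=>qennnqnqqeAeqqnqnnneq=>qennnqnqqeqAqeqqnqnnneq=>qennnqnqqeqqeqqnqnnneq

A => qAq   [A → q A q]
qAq => qeAeq   [A → e A e]
qeAeq => qenAneq   [A → n A n]
qenAneq => qennAnneq   [A → n A n]
qennAnneq => qennnAnnneq   [A → n A n]
qennnAnnneq => qennnqAqnnneq   [A → q A q]
qennnqAqnnneq => qennnqnAnqnnneq   [A → n A n]
qennnqnAnqnnneq => qennnqnqAqnqnnneq   [A → q A q]
qennnqnqAqnqnnneq => qennnqnqqAqqnqnnneq   [A → q A q]
qennnqnqqAqqnqnnneq => qennnqnqqeAeqqnqnnneq   [A → e A e]
qennnqnqqeAeqqnqnnneq => qennnqnqqeqAqeqqnqnnneq   [A → q A q]
qennnqnqqeqAqeqqnqnnneq => qennnqnqqeqqeqqnqnnneq   [A → ε]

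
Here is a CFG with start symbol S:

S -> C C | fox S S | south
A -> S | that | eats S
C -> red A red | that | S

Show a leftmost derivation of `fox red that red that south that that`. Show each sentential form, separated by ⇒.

S ⇒ C C ⇒ S C ⇒ C C C ⇒ S C C ⇒ fox S S C C ⇒ fox C C S C C ⇒ fox red A red C S C C ⇒ fox red that red C S C C ⇒ fox red that red that S C C ⇒ fox red that red that south C C ⇒ fox red that red that south that C ⇒ fox red that red that south that that

S ⇒ C C   [S -> C C]
C C ⇒ S C   [C -> S]
S C ⇒ C C C   [S -> C C]
C C C ⇒ S C C   [C -> S]
S C C ⇒ fox S S C C   [S -> fox S S]
fox S S C C ⇒ fox C C S C C   [S -> C C]
fox C C S C C ⇒ fox red A red C S C C   [C -> red A red]
fox red A red C S C C ⇒ fox red that red C S C C   [A -> that]
fox red that red C S C C ⇒ fox red that red that S C C   [C -> that]
fox red that red that S C C ⇒ fox red that red that south C C   [S -> south]
fox red that red that south C C ⇒ fox red that red that south that C   [C -> that]
fox red that red that south that C ⇒ fox red that red that south that that   [C -> that]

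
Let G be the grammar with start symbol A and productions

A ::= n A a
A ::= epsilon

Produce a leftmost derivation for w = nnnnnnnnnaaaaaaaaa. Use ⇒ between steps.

A ⇒ nAa   [A ::= n A a]
nAa ⇒ nnAaa   [A ::= n A a]
nnAaa ⇒ nnnAaaa   [A ::= n A a]
nnnAaaa ⇒ nnnnAaaaa   [A ::= n A a]
nnnnAaaaa ⇒ nnnnnAaaaaa   [A ::= n A a]
nnnnnAaaaaa ⇒ nnnnnnAaaaaaa   [A ::= n A a]
nnnnnnAaaaaaa ⇒ nnnnnnnAaaaaaaa   [A ::= n A a]
nnnnnnnAaaaaaaa ⇒ nnnnnnnnAaaaaaaaa   [A ::= n A a]
nnnnnnnnAaaaaaaaa ⇒ nnnnnnnnnAaaaaaaaaa   [A ::= n A a]
nnnnnnnnnAaaaaaaaaa ⇒ nnnnnnnnnaaaaaaaaa   [A ::= epsilon]

A⇒nAa⇒nnAaa⇒nnnAaaa⇒nnnnAaaaa⇒nnnnnAaaaaa⇒nnnnnnAaaaaaa⇒nnnnnnnAaaaaaaa⇒nnnnnnnnAaaaaaaaa⇒nnnnnnnnnAaaaaaaaaa⇒nnnnnnnnnaaaaaaaaa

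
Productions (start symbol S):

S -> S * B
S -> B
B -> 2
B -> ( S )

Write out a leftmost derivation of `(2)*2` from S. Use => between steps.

S => S*B => B*B => (S)*B => (B)*B => (2)*B => (2)*2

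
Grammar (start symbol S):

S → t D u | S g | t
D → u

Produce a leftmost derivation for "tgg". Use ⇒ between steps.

S ⇒ Sg   [S → S g]
Sg ⇒ Sgg   [S → S g]
Sgg ⇒ tgg   [S → t]

S ⇒ Sg ⇒ Sgg ⇒ tgg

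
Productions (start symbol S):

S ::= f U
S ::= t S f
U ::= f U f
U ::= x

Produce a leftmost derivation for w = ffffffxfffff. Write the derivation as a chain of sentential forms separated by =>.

S => fU   [S ::= f U]
fU => ffUf   [U ::= f U f]
ffUf => fffUff   [U ::= f U f]
fffUff => ffffUfff   [U ::= f U f]
ffffUfff => fffffUffff   [U ::= f U f]
fffffUffff => ffffffUfffff   [U ::= f U f]
ffffffUfffff => ffffffxfffff   [U ::= x]

S=>fU=>ffUf=>fffUff=>ffffUfff=>fffffUffff=>ffffffUfffff=>ffffffxfffff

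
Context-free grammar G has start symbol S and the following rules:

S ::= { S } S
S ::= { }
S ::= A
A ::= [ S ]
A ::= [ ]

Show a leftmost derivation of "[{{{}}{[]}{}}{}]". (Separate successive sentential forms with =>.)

S=>A=>[S]=>[{S}S]=>[{{S}S}S]=>[{{{}}S}S]=>[{{{}}{S}S}S]=>[{{{}}{A}S}S]=>[{{{}}{[]}S}S]=>[{{{}}{[]}{}}S]=>[{{{}}{[]}{}}{}]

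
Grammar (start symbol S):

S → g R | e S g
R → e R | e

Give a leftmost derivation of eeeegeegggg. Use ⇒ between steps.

S ⇒ eSg ⇒ eeSgg ⇒ eeeSggg ⇒ eeeeSgggg ⇒ eeeegRgggg ⇒ eeeegeRgggg ⇒ eeeegeegggg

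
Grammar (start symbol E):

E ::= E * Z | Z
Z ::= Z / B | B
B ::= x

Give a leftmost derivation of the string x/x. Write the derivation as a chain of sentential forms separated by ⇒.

E⇒Z⇒Z/B⇒B/B⇒x/B⇒x/x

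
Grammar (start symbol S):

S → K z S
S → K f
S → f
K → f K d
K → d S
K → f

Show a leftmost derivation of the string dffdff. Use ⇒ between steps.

S ⇒ Kf   [S → K f]
Kf ⇒ dSf   [K → d S]
dSf ⇒ dKff   [S → K f]
dKff ⇒ dfKdff   [K → f K d]
dfKdff ⇒ dffdff   [K → f]

S⇒Kf⇒dSf⇒dKff⇒dfKdff⇒dffdff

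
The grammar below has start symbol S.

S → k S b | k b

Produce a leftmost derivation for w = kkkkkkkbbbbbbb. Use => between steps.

S => kSb => kkSbb => kkkSbbb => kkkkSbbbb => kkkkkSbbbbb => kkkkkkSbbbbbb => kkkkkkkbbbbbbb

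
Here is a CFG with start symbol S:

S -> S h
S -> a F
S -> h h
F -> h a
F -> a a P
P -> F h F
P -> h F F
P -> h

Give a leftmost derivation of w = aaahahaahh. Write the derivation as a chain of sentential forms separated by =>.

S => Sh => aFh => aaaPh => aaaFhFh => aaahahFh => aaahahaaPh => aaahahaahh

S => Sh   [S -> S h]
Sh => aFh   [S -> a F]
aFh => aaaPh   [F -> a a P]
aaaPh => aaaFhFh   [P -> F h F]
aaaFhFh => aaahahFh   [F -> h a]
aaahahFh => aaahahaaPh   [F -> a a P]
aaahahaaPh => aaahahaahh   [P -> h]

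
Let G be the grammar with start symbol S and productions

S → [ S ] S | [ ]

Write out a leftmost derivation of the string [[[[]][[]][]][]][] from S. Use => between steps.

S => [S]S   [S → [ S ] S]
[S]S => [[S]S]S   [S → [ S ] S]
[[S]S]S => [[[S]S]S]S   [S → [ S ] S]
[[[S]S]S]S => [[[[]]S]S]S   [S → [ ]]
[[[[]]S]S]S => [[[[]][S]S]S]S   [S → [ S ] S]
[[[[]][S]S]S]S => [[[[]][[]]S]S]S   [S → [ ]]
[[[[]][[]]S]S]S => [[[[]][[]][]]S]S   [S → [ ]]
[[[[]][[]][]]S]S => [[[[]][[]][]][]]S   [S → [ ]]
[[[[]][[]][]][]]S => [[[[]][[]][]][]][]   [S → [ ]]

S => [S]S => [[S]S]S => [[[S]S]S]S => [[[[]]S]S]S => [[[[]][S]S]S]S => [[[[]][[]]S]S]S => [[[[]][[]][]]S]S => [[[[]][[]][]][]]S => [[[[]][[]][]][]][]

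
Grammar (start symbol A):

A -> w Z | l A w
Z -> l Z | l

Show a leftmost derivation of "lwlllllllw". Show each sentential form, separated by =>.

A => lAw   [A -> l A w]
lAw => lwZw   [A -> w Z]
lwZw => lwlZw   [Z -> l Z]
lwlZw => lwllZw   [Z -> l Z]
lwllZw => lwlllZw   [Z -> l Z]
lwlllZw => lwllllZw   [Z -> l Z]
lwllllZw => lwlllllZw   [Z -> l Z]
lwlllllZw => lwllllllZw   [Z -> l Z]
lwllllllZw => lwlllllllw   [Z -> l]

A=>lAw=>lwZw=>lwlZw=>lwllZw=>lwlllZw=>lwllllZw=>lwlllllZw=>lwllllllZw=>lwlllllllw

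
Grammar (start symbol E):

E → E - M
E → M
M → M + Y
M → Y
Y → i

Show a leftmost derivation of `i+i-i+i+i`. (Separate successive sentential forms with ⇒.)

E ⇒ E-M ⇒ M-M ⇒ M+Y-M ⇒ Y+Y-M ⇒ i+Y-M ⇒ i+i-M ⇒ i+i-M+Y ⇒ i+i-M+Y+Y ⇒ i+i-Y+Y+Y ⇒ i+i-i+Y+Y ⇒ i+i-i+i+Y ⇒ i+i-i+i+i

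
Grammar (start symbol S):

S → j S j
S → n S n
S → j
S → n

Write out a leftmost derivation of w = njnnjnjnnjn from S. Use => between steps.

S => nSn => njSjn => njnSnjn => njnnSnnjn => njnnjSjnnjn => njnnjnjnnjn

S => nSn   [S → n S n]
nSn => njSjn   [S → j S j]
njSjn => njnSnjn   [S → n S n]
njnSnjn => njnnSnnjn   [S → n S n]
njnnSnnjn => njnnjSjnnjn   [S → j S j]
njnnjSjnnjn => njnnjnjnnjn   [S → n]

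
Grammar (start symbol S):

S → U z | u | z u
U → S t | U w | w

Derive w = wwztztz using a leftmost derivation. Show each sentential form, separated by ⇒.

S ⇒ Uz ⇒ Stz ⇒ Uztz ⇒ Stztz ⇒ Uztztz ⇒ Uwztztz ⇒ wwztztz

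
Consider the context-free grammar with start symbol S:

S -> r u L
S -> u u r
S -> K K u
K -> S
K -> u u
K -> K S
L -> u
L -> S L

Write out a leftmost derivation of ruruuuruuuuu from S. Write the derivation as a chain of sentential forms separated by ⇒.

S ⇒ KKu ⇒ SKu ⇒ ruLKu ⇒ ruSLKu ⇒ ruruLLKu ⇒ ruruSLLKu ⇒ ruruuurLLKu ⇒ ruruuuruLKu ⇒ ruruuuruuKu ⇒ ruruuuruuuuu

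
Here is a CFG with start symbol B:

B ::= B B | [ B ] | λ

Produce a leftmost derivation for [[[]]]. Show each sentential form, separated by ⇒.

B⇒[B]⇒[BB]⇒[BBB]⇒[BBBB]⇒[BBBBB]⇒[[B]BBBB]⇒[[[B]]BBBB]⇒[[[]]BBBB]⇒[[[]]BBB]⇒[[[]]BB]⇒[[[]]B]⇒[[[]]]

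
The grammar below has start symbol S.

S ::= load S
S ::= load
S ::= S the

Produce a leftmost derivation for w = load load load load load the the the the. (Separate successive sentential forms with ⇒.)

S ⇒ S the   [S ::= S the]
S the ⇒ load S the   [S ::= load S]
load S the ⇒ load load S the   [S ::= load S]
load load S the ⇒ load load load S the   [S ::= load S]
load load load S the ⇒ load load load S the the   [S ::= S the]
load load load S the the ⇒ load load load S the the the   [S ::= S the]
load load load S the the the ⇒ load load load S the the the the   [S ::= S the]
load load load S the the the the ⇒ load load load load S the the the the   [S ::= load S]
load load load load S the the the the ⇒ load load load load load the the the the   [S ::= load]

S ⇒ S the ⇒ load S the ⇒ load load S the ⇒ load load load S the ⇒ load load load S the the ⇒ load load load S the the the ⇒ load load load S the the the the ⇒ load load load load S the the the the ⇒ load load load load load the the the the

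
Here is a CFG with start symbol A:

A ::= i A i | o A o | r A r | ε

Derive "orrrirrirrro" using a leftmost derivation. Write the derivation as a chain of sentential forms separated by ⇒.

A ⇒ oAo ⇒ orAro ⇒ orrArro ⇒ orrrArrro ⇒ orrriAirrro ⇒ orrrirArirrro ⇒ orrrirrirrro

A ⇒ oAo   [A ::= o A o]
oAo ⇒ orAro   [A ::= r A r]
orAro ⇒ orrArro   [A ::= r A r]
orrArro ⇒ orrrArrro   [A ::= r A r]
orrrArrro ⇒ orrriAirrro   [A ::= i A i]
orrriAirrro ⇒ orrrirArirrro   [A ::= r A r]
orrrirArirrro ⇒ orrrirrirrro   [A ::= ε]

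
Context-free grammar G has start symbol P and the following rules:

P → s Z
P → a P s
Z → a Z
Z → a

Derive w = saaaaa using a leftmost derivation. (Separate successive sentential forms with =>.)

P=>sZ=>saZ=>saaZ=>saaaZ=>saaaaZ=>saaaaa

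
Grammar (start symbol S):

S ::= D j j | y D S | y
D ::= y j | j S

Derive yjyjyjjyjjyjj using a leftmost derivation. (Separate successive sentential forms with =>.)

S => yDS   [S ::= y D S]
yDS => yjSS   [D ::= j S]
yjSS => yjyS   [S ::= y]
yjyS => yjyDjj   [S ::= D j j]
yjyDjj => yjyjSjj   [D ::= j S]
yjyjSjj => yjyjyDSjj   [S ::= y D S]
yjyjyDSjj => yjyjyjSSjj   [D ::= j S]
yjyjyjSSjj => yjyjyjDjjSjj   [S ::= D j j]
yjyjyjDjjSjj => yjyjyjjSjjSjj   [D ::= j S]
yjyjyjjSjjSjj => yjyjyjjyjjSjj   [S ::= y]
yjyjyjjyjjSjj => yjyjyjjyjjyjj   [S ::= y]

S => yDS => yjSS => yjyS => yjyDjj => yjyjSjj => yjyjyDSjj => yjyjyjSSjj => yjyjyjDjjSjj => yjyjyjjSjjSjj => yjyjyjjyjjSjj => yjyjyjjyjjyjj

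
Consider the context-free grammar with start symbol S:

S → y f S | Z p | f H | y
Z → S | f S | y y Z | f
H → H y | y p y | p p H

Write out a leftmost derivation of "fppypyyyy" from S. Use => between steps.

S=>fH=>fppH=>fppHy=>fppHyy=>fppHyyy=>fppypyyyy

S => fH   [S → f H]
fH => fppH   [H → p p H]
fppH => fppHy   [H → H y]
fppHy => fppHyy   [H → H y]
fppHyy => fppHyyy   [H → H y]
fppHyyy => fppypyyyy   [H → y p y]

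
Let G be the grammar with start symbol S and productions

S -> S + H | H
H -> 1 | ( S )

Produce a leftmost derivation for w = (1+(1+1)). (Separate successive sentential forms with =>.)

S=>H=>(S)=>(S+H)=>(H+H)=>(1+H)=>(1+(S))=>(1+(S+H))=>(1+(H+H))=>(1+(1+H))=>(1+(1+1))

S => H   [S -> H]
H => (S)   [H -> ( S )]
(S) => (S+H)   [S -> S + H]
(S+H) => (H+H)   [S -> H]
(H+H) => (1+H)   [H -> 1]
(1+H) => (1+(S))   [H -> ( S )]
(1+(S)) => (1+(S+H))   [S -> S + H]
(1+(S+H)) => (1+(H+H))   [S -> H]
(1+(H+H)) => (1+(1+H))   [H -> 1]
(1+(1+H)) => (1+(1+1))   [H -> 1]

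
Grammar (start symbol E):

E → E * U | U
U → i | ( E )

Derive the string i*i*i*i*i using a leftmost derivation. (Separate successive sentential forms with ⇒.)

E⇒E*U⇒E*U*U⇒E*U*U*U⇒E*U*U*U*U⇒U*U*U*U*U⇒i*U*U*U*U⇒i*i*U*U*U⇒i*i*i*U*U⇒i*i*i*i*U⇒i*i*i*i*i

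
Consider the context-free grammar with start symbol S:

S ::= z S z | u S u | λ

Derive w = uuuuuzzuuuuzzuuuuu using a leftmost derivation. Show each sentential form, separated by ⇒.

S⇒uSu⇒uuSuu⇒uuuSuuu⇒uuuuSuuuu⇒uuuuuSuuuuu⇒uuuuuzSzuuuuu⇒uuuuuzzSzzuuuuu⇒uuuuuzzuSuzzuuuuu⇒uuuuuzzuuSuuzzuuuuu⇒uuuuuzzuuuuzzuuuuu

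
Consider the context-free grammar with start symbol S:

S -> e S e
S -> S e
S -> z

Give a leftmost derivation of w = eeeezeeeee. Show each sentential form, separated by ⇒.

S ⇒ eSe ⇒ eeSee ⇒ eeeSeee ⇒ eeeSeeee ⇒ eeeeSeeeee ⇒ eeeezeeeee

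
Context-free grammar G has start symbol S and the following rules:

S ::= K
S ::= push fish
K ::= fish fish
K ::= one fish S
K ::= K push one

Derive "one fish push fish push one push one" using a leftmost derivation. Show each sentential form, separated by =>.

S => K   [S ::= K]
K => K push one   [K ::= K push one]
K push one => K push one push one   [K ::= K push one]
K push one push one => one fish S push one push one   [K ::= one fish S]
one fish S push one push one => one fish push fish push one push one   [S ::= push fish]

S => K => K push one => K push one push one => one fish S push one push one => one fish push fish push one push one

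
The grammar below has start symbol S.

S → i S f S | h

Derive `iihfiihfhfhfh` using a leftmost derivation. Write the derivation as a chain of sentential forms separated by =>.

S => iSfS => iiSfSfS => iihfSfS => iihfiSfSfS => iihfiiSfSfSfS => iihfiihfSfSfS => iihfiihfhfSfS => iihfiihfhfhfS => iihfiihfhfhfh

S => iSfS   [S → i S f S]
iSfS => iiSfSfS   [S → i S f S]
iiSfSfS => iihfSfS   [S → h]
iihfSfS => iihfiSfSfS   [S → i S f S]
iihfiSfSfS => iihfiiSfSfSfS   [S → i S f S]
iihfiiSfSfSfS => iihfiihfSfSfS   [S → h]
iihfiihfSfSfS => iihfiihfhfSfS   [S → h]
iihfiihfhfSfS => iihfiihfhfhfS   [S → h]
iihfiihfhfhfS => iihfiihfhfhfh   [S → h]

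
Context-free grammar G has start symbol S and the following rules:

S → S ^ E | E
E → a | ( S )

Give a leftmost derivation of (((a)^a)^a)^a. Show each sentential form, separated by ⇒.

S ⇒ S^E   [S → S ^ E]
S^E ⇒ E^E   [S → E]
E^E ⇒ (S)^E   [E → ( S )]
(S)^E ⇒ (S^E)^E   [S → S ^ E]
(S^E)^E ⇒ (E^E)^E   [S → E]
(E^E)^E ⇒ ((S)^E)^E   [E → ( S )]
((S)^E)^E ⇒ ((S^E)^E)^E   [S → S ^ E]
((S^E)^E)^E ⇒ ((E^E)^E)^E   [S → E]
((E^E)^E)^E ⇒ (((S)^E)^E)^E   [E → ( S )]
(((S)^E)^E)^E ⇒ (((E)^E)^E)^E   [S → E]
(((E)^E)^E)^E ⇒ (((a)^E)^E)^E   [E → a]
(((a)^E)^E)^E ⇒ (((a)^a)^E)^E   [E → a]
(((a)^a)^E)^E ⇒ (((a)^a)^a)^E   [E → a]
(((a)^a)^a)^E ⇒ (((a)^a)^a)^a   [E → a]

S ⇒ S^E ⇒ E^E ⇒ (S)^E ⇒ (S^E)^E ⇒ (E^E)^E ⇒ ((S)^E)^E ⇒ ((S^E)^E)^E ⇒ ((E^E)^E)^E ⇒ (((S)^E)^E)^E ⇒ (((E)^E)^E)^E ⇒ (((a)^E)^E)^E ⇒ (((a)^a)^E)^E ⇒ (((a)^a)^a)^E ⇒ (((a)^a)^a)^a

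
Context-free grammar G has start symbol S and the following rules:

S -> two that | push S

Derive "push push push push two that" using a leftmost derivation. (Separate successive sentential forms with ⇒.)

S ⇒ push S ⇒ push push S ⇒ push push push S ⇒ push push push push S ⇒ push push push push two that

S ⇒ push S   [S -> push S]
push S ⇒ push push S   [S -> push S]
push push S ⇒ push push push S   [S -> push S]
push push push S ⇒ push push push push S   [S -> push S]
push push push push S ⇒ push push push push two that   [S -> two that]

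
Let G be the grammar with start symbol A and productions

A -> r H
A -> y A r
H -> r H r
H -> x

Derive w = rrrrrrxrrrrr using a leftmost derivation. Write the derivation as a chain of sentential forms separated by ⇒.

A ⇒ rH   [A -> r H]
rH ⇒ rrHr   [H -> r H r]
rrHr ⇒ rrrHrr   [H -> r H r]
rrrHrr ⇒ rrrrHrrr   [H -> r H r]
rrrrHrrr ⇒ rrrrrHrrrr   [H -> r H r]
rrrrrHrrrr ⇒ rrrrrrHrrrrr   [H -> r H r]
rrrrrrHrrrrr ⇒ rrrrrrxrrrrr   [H -> x]

A⇒rH⇒rrHr⇒rrrHrr⇒rrrrHrrr⇒rrrrrHrrrr⇒rrrrrrHrrrrr⇒rrrrrrxrrrrr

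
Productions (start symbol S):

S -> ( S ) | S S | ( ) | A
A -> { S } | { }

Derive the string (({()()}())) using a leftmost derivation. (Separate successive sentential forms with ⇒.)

S ⇒ (S) ⇒ ((S)) ⇒ ((SS)) ⇒ ((AS)) ⇒ (({S}S)) ⇒ (({SS}S)) ⇒ (({()S}S)) ⇒ (({()()}S)) ⇒ (({()()}()))

S ⇒ (S)   [S -> ( S )]
(S) ⇒ ((S))   [S -> ( S )]
((S)) ⇒ ((SS))   [S -> S S]
((SS)) ⇒ ((AS))   [S -> A]
((AS)) ⇒ (({S}S))   [A -> { S }]
(({S}S)) ⇒ (({SS}S))   [S -> S S]
(({SS}S)) ⇒ (({()S}S))   [S -> ( )]
(({()S}S)) ⇒ (({()()}S))   [S -> ( )]
(({()()}S)) ⇒ (({()()}()))   [S -> ( )]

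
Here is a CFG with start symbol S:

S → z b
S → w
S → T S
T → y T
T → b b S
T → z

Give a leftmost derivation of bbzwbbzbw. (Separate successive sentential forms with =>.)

S=>TS=>bbSS=>bbTSS=>bbzSS=>bbzwS=>bbzwTS=>bbzwbbSS=>bbzwbbzbS=>bbzwbbzbw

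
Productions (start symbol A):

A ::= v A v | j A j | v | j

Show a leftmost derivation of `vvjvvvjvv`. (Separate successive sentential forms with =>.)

A=>vAv=>vvAvv=>vvjAjvv=>vvjvAvjvv=>vvjvvvjvv

A => vAv   [A ::= v A v]
vAv => vvAvv   [A ::= v A v]
vvAvv => vvjAjvv   [A ::= j A j]
vvjAjvv => vvjvAvjvv   [A ::= v A v]
vvjvAvjvv => vvjvvvjvv   [A ::= v]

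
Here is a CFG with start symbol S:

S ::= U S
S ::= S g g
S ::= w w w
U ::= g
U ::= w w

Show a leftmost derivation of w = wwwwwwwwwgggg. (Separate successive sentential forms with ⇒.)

S ⇒ Sgg   [S ::= S g g]
Sgg ⇒ USgg   [S ::= U S]
USgg ⇒ wwSgg   [U ::= w w]
wwSgg ⇒ wwUSgg   [S ::= U S]
wwUSgg ⇒ wwwwSgg   [U ::= w w]
wwwwSgg ⇒ wwwwSgggg   [S ::= S g g]
wwwwSgggg ⇒ wwwwUSgggg   [S ::= U S]
wwwwUSgggg ⇒ wwwwwwSgggg   [U ::= w w]
wwwwwwSgggg ⇒ wwwwwwwwwgggg   [S ::= w w w]

S ⇒ Sgg ⇒ USgg ⇒ wwSgg ⇒ wwUSgg ⇒ wwwwSgg ⇒ wwwwSgggg ⇒ wwwwUSgggg ⇒ wwwwwwSgggg ⇒ wwwwwwwwwgggg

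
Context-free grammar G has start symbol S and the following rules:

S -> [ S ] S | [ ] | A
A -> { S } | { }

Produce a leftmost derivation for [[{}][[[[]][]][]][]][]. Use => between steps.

S => [S]S => [[S]S]S => [[A]S]S => [[{}]S]S => [[{}][S]S]S => [[{}][[S]S]S]S => [[{}][[[S]S]S]S]S => [[{}][[[[]]S]S]S]S => [[{}][[[[]][]]S]S]S => [[{}][[[[]][]][]]S]S => [[{}][[[[]][]][]][]]S => [[{}][[[[]][]][]][]][]

S => [S]S   [S -> [ S ] S]
[S]S => [[S]S]S   [S -> [ S ] S]
[[S]S]S => [[A]S]S   [S -> A]
[[A]S]S => [[{}]S]S   [A -> { }]
[[{}]S]S => [[{}][S]S]S   [S -> [ S ] S]
[[{}][S]S]S => [[{}][[S]S]S]S   [S -> [ S ] S]
[[{}][[S]S]S]S => [[{}][[[S]S]S]S]S   [S -> [ S ] S]
[[{}][[[S]S]S]S]S => [[{}][[[[]]S]S]S]S   [S -> [ ]]
[[{}][[[[]]S]S]S]S => [[{}][[[[]][]]S]S]S   [S -> [ ]]
[[{}][[[[]][]]S]S]S => [[{}][[[[]][]][]]S]S   [S -> [ ]]
[[{}][[[[]][]][]]S]S => [[{}][[[[]][]][]][]]S   [S -> [ ]]
[[{}][[[[]][]][]][]]S => [[{}][[[[]][]][]][]][]   [S -> [ ]]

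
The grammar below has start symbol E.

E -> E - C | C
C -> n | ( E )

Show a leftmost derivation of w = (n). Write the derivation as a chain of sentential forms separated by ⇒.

E ⇒ C ⇒ (E) ⇒ (C) ⇒ (n)

E ⇒ C   [E -> C]
C ⇒ (E)   [C -> ( E )]
(E) ⇒ (C)   [E -> C]
(C) ⇒ (n)   [C -> n]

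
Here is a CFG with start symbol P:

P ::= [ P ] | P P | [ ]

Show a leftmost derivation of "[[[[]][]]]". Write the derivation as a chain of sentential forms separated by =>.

P => [P] => [[P]] => [[PP]] => [[[P]P]] => [[[[]]P]] => [[[[]][]]]

P => [P]   [P ::= [ P ]]
[P] => [[P]]   [P ::= [ P ]]
[[P]] => [[PP]]   [P ::= P P]
[[PP]] => [[[P]P]]   [P ::= [ P ]]
[[[P]P]] => [[[[]]P]]   [P ::= [ ]]
[[[[]]P]] => [[[[]][]]]   [P ::= [ ]]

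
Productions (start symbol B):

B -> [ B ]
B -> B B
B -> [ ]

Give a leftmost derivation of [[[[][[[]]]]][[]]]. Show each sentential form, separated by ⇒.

B ⇒ [B] ⇒ [BB] ⇒ [[B]B] ⇒ [[[B]]B] ⇒ [[[BB]]B] ⇒ [[[[]B]]B] ⇒ [[[[][B]]]B] ⇒ [[[[][[B]]]]B] ⇒ [[[[][[[]]]]]B] ⇒ [[[[][[[]]]]][B]] ⇒ [[[[][[[]]]]][[]]]

B ⇒ [B]   [B -> [ B ]]
[B] ⇒ [BB]   [B -> B B]
[BB] ⇒ [[B]B]   [B -> [ B ]]
[[B]B] ⇒ [[[B]]B]   [B -> [ B ]]
[[[B]]B] ⇒ [[[BB]]B]   [B -> B B]
[[[BB]]B] ⇒ [[[[]B]]B]   [B -> [ ]]
[[[[]B]]B] ⇒ [[[[][B]]]B]   [B -> [ B ]]
[[[[][B]]]B] ⇒ [[[[][[B]]]]B]   [B -> [ B ]]
[[[[][[B]]]]B] ⇒ [[[[][[[]]]]]B]   [B -> [ ]]
[[[[][[[]]]]]B] ⇒ [[[[][[[]]]]][B]]   [B -> [ B ]]
[[[[][[[]]]]][B]] ⇒ [[[[][[[]]]]][[]]]   [B -> [ ]]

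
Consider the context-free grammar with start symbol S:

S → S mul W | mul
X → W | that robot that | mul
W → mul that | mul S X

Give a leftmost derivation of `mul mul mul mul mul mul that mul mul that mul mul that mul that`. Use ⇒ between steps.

S ⇒ S mul W ⇒ mul mul W ⇒ mul mul mul S X ⇒ mul mul mul S mul W X ⇒ mul mul mul S mul W mul W X ⇒ mul mul mul S mul W mul W mul W X ⇒ mul mul mul mul mul W mul W mul W X ⇒ mul mul mul mul mul mul that mul W mul W X ⇒ mul mul mul mul mul mul that mul mul that mul W X ⇒ mul mul mul mul mul mul that mul mul that mul mul that X ⇒ mul mul mul mul mul mul that mul mul that mul mul that W ⇒ mul mul mul mul mul mul that mul mul that mul mul that mul that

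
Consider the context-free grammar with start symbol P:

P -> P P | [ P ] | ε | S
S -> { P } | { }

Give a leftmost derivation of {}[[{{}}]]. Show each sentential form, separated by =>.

P => PP => SP => {}P => {}[P] => {}[PP] => {}[PPP] => {}[[P]PP] => {}[[S]PP] => {}[[{P}]PP] => {}[[{S}]PP] => {}[[{{P}}]PP] => {}[[{{}}]PP] => {}[[{{}}]P] => {}[[{{}}]]

P => PP   [P -> P P]
PP => SP   [P -> S]
SP => {}P   [S -> { }]
{}P => {}[P]   [P -> [ P ]]
{}[P] => {}[PP]   [P -> P P]
{}[PP] => {}[PPP]   [P -> P P]
{}[PPP] => {}[[P]PP]   [P -> [ P ]]
{}[[P]PP] => {}[[S]PP]   [P -> S]
{}[[S]PP] => {}[[{P}]PP]   [S -> { P }]
{}[[{P}]PP] => {}[[{S}]PP]   [P -> S]
{}[[{S}]PP] => {}[[{{P}}]PP]   [S -> { P }]
{}[[{{P}}]PP] => {}[[{{}}]PP]   [P -> ε]
{}[[{{}}]PP] => {}[[{{}}]P]   [P -> ε]
{}[[{{}}]P] => {}[[{{}}]]   [P -> ε]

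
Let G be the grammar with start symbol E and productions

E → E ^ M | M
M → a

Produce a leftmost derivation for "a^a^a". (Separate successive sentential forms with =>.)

E=>E^M=>E^M^M=>M^M^M=>a^M^M=>a^a^M=>a^a^a

E => E^M   [E → E ^ M]
E^M => E^M^M   [E → E ^ M]
E^M^M => M^M^M   [E → M]
M^M^M => a^M^M   [M → a]
a^M^M => a^a^M   [M → a]
a^a^M => a^a^a   [M → a]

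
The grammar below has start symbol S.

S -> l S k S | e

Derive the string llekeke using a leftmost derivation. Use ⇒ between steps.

S⇒lSkS⇒llSkSkS⇒llekSkS⇒llekekS⇒llekeke

S ⇒ lSkS   [S -> l S k S]
lSkS ⇒ llSkSkS   [S -> l S k S]
llSkSkS ⇒ llekSkS   [S -> e]
llekSkS ⇒ llekekS   [S -> e]
llekekS ⇒ llekeke   [S -> e]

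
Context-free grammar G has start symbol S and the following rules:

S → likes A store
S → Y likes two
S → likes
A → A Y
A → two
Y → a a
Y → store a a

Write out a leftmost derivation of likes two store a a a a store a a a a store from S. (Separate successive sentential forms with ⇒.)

S ⇒ likes A store ⇒ likes A Y store ⇒ likes A Y Y store ⇒ likes A Y Y Y store ⇒ likes A Y Y Y Y store ⇒ likes two Y Y Y Y store ⇒ likes two store a a Y Y Y store ⇒ likes two store a a a a Y Y store ⇒ likes two store a a a a store a a Y store ⇒ likes two store a a a a store a a a a store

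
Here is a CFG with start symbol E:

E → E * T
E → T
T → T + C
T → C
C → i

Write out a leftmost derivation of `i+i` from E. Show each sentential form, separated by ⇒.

E⇒T⇒T+C⇒C+C⇒i+C⇒i+i

E ⇒ T   [E → T]
T ⇒ T+C   [T → T + C]
T+C ⇒ C+C   [T → C]
C+C ⇒ i+C   [C → i]
i+C ⇒ i+i   [C → i]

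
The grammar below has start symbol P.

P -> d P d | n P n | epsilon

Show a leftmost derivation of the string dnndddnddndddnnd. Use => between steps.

P => dPd => dnPnd => dnnPnnd => dnndPdnnd => dnnddPddnnd => dnndddPdddnnd => dnndddnPndddnnd => dnndddndPdndddnnd => dnndddnddndddnnd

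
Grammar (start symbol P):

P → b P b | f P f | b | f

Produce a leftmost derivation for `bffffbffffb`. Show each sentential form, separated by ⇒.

P ⇒ bPb ⇒ bfPfb ⇒ bffPffb ⇒ bfffPfffb ⇒ bffffPffffb ⇒ bffffbffffb

P ⇒ bPb   [P → b P b]
bPb ⇒ bfPfb   [P → f P f]
bfPfb ⇒ bffPffb   [P → f P f]
bffPffb ⇒ bfffPfffb   [P → f P f]
bfffPfffb ⇒ bffffPffffb   [P → f P f]
bffffPffffb ⇒ bffffbffffb   [P → b]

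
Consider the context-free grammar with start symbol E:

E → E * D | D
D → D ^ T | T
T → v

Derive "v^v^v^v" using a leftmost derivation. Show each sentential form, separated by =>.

E => D => D^T => D^T^T => D^T^T^T => T^T^T^T => v^T^T^T => v^v^T^T => v^v^v^T => v^v^v^v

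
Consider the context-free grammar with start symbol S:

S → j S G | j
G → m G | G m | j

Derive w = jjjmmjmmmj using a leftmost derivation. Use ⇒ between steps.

S ⇒ jSG ⇒ jjSGG ⇒ jjjGG ⇒ jjjGmG ⇒ jjjmGmG ⇒ jjjmGmmG ⇒ jjjmmGmmG ⇒ jjjmmGmmmG ⇒ jjjmmjmmmG ⇒ jjjmmjmmmj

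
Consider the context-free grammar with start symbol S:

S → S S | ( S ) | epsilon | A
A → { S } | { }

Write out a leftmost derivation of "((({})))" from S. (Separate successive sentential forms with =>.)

S=>(S)=>((S))=>(((S)))=>(((SS)))=>(((AS)))=>((({}S)))=>((({})))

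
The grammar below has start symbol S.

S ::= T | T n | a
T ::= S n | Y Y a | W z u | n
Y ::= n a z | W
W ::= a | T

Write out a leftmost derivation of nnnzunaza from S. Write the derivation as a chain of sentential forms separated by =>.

S => T   [S ::= T]
T => YYa   [T ::= Y Y a]
YYa => WYa   [Y ::= W]
WYa => TYa   [W ::= T]
TYa => WzuYa   [T ::= W z u]
WzuYa => TzuYa   [W ::= T]
TzuYa => SnzuYa   [T ::= S n]
SnzuYa => TnnzuYa   [S ::= T n]
TnnzuYa => nnnzuYa   [T ::= n]
nnnzuYa => nnnzunaza   [Y ::= n a z]

S => T => YYa => WYa => TYa => WzuYa => TzuYa => SnzuYa => TnnzuYa => nnnzuYa => nnnzunaza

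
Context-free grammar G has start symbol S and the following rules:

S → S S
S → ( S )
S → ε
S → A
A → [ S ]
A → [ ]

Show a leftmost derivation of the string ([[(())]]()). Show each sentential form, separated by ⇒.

S ⇒ (S) ⇒ (SS) ⇒ (AS) ⇒ ([S]S) ⇒ ([A]S) ⇒ ([[S]]S) ⇒ ([[(S)]]S) ⇒ ([[((S))]]S) ⇒ ([[(())]]S) ⇒ ([[(())]](S)) ⇒ ([[(())]]())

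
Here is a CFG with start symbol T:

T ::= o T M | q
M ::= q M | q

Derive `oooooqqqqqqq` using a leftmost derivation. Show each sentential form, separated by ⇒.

T ⇒ oTM ⇒ ooTMM ⇒ oooTMMM ⇒ ooooTMMMM ⇒ oooooTMMMMM ⇒ oooooqMMMMM ⇒ oooooqqMMMMM ⇒ oooooqqqMMMM ⇒ oooooqqqqMMM ⇒ oooooqqqqqMM ⇒ oooooqqqqqqM ⇒ oooooqqqqqqq

T ⇒ oTM   [T ::= o T M]
oTM ⇒ ooTMM   [T ::= o T M]
ooTMM ⇒ oooTMMM   [T ::= o T M]
oooTMMM ⇒ ooooTMMMM   [T ::= o T M]
ooooTMMMM ⇒ oooooTMMMMM   [T ::= o T M]
oooooTMMMMM ⇒ oooooqMMMMM   [T ::= q]
oooooqMMMMM ⇒ oooooqqMMMMM   [M ::= q M]
oooooqqMMMMM ⇒ oooooqqqMMMM   [M ::= q]
oooooqqqMMMM ⇒ oooooqqqqMMM   [M ::= q]
oooooqqqqMMM ⇒ oooooqqqqqMM   [M ::= q]
oooooqqqqqMM ⇒ oooooqqqqqqM   [M ::= q]
oooooqqqqqqM ⇒ oooooqqqqqqq   [M ::= q]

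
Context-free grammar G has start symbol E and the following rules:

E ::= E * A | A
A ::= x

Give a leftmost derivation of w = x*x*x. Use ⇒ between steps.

E⇒E*A⇒E*A*A⇒A*A*A⇒x*A*A⇒x*x*A⇒x*x*x

E ⇒ E*A   [E ::= E * A]
E*A ⇒ E*A*A   [E ::= E * A]
E*A*A ⇒ A*A*A   [E ::= A]
A*A*A ⇒ x*A*A   [A ::= x]
x*A*A ⇒ x*x*A   [A ::= x]
x*x*A ⇒ x*x*x   [A ::= x]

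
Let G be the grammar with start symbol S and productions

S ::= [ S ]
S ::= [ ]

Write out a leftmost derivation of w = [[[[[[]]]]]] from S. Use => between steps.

S => [S] => [[S]] => [[[S]]] => [[[[S]]]] => [[[[[S]]]]] => [[[[[[]]]]]]

S => [S]   [S ::= [ S ]]
[S] => [[S]]   [S ::= [ S ]]
[[S]] => [[[S]]]   [S ::= [ S ]]
[[[S]]] => [[[[S]]]]   [S ::= [ S ]]
[[[[S]]]] => [[[[[S]]]]]   [S ::= [ S ]]
[[[[[S]]]]] => [[[[[[]]]]]]   [S ::= [ ]]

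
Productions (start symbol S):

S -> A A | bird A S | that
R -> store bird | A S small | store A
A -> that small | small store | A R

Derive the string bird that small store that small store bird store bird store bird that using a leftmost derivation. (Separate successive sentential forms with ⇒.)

S ⇒ bird A S ⇒ bird A R S ⇒ bird that small R S ⇒ bird that small store A S ⇒ bird that small store A R S ⇒ bird that small store A R R S ⇒ bird that small store A R R R S ⇒ bird that small store that small R R R S ⇒ bird that small store that small store bird R R S ⇒ bird that small store that small store bird store bird R S ⇒ bird that small store that small store bird store bird store bird S ⇒ bird that small store that small store bird store bird store bird that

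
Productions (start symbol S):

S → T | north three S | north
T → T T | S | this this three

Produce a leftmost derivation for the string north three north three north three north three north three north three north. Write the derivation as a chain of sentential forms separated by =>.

S => north three S => north three north three S => north three north three north three S => north three north three north three north three S => north three north three north three north three north three S => north three north three north three north three north three north three S => north three north three north three north three north three north three north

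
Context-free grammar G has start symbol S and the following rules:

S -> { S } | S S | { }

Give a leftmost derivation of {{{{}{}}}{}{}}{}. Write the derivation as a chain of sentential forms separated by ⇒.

S⇒SS⇒{S}S⇒{SS}S⇒{SSS}S⇒{{S}SS}S⇒{{{S}}SS}S⇒{{{SS}}SS}S⇒{{{{}S}}SS}S⇒{{{{}{}}}SS}S⇒{{{{}{}}}{}S}S⇒{{{{}{}}}{}{}}S⇒{{{{}{}}}{}{}}{}

S ⇒ SS   [S -> S S]
SS ⇒ {S}S   [S -> { S }]
{S}S ⇒ {SS}S   [S -> S S]
{SS}S ⇒ {SSS}S   [S -> S S]
{SSS}S ⇒ {{S}SS}S   [S -> { S }]
{{S}SS}S ⇒ {{{S}}SS}S   [S -> { S }]
{{{S}}SS}S ⇒ {{{SS}}SS}S   [S -> S S]
{{{SS}}SS}S ⇒ {{{{}S}}SS}S   [S -> { }]
{{{{}S}}SS}S ⇒ {{{{}{}}}SS}S   [S -> { }]
{{{{}{}}}SS}S ⇒ {{{{}{}}}{}S}S   [S -> { }]
{{{{}{}}}{}S}S ⇒ {{{{}{}}}{}{}}S   [S -> { }]
{{{{}{}}}{}{}}S ⇒ {{{{}{}}}{}{}}{}   [S -> { }]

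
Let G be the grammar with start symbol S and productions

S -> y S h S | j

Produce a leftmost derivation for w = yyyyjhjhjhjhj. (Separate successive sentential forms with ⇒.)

S ⇒ yShS ⇒ yyShShS ⇒ yyyShShShS ⇒ yyyyShShShShS ⇒ yyyyjhShShShS ⇒ yyyyjhjhShShS ⇒ yyyyjhjhjhShS ⇒ yyyyjhjhjhjhS ⇒ yyyyjhjhjhjhj

S ⇒ yShS   [S -> y S h S]
yShS ⇒ yyShShS   [S -> y S h S]
yyShShS ⇒ yyyShShShS   [S -> y S h S]
yyyShShShS ⇒ yyyyShShShShS   [S -> y S h S]
yyyyShShShShS ⇒ yyyyjhShShShS   [S -> j]
yyyyjhShShShS ⇒ yyyyjhjhShShS   [S -> j]
yyyyjhjhShShS ⇒ yyyyjhjhjhShS   [S -> j]
yyyyjhjhjhShS ⇒ yyyyjhjhjhjhS   [S -> j]
yyyyjhjhjhjhS ⇒ yyyyjhjhjhjhj   [S -> j]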